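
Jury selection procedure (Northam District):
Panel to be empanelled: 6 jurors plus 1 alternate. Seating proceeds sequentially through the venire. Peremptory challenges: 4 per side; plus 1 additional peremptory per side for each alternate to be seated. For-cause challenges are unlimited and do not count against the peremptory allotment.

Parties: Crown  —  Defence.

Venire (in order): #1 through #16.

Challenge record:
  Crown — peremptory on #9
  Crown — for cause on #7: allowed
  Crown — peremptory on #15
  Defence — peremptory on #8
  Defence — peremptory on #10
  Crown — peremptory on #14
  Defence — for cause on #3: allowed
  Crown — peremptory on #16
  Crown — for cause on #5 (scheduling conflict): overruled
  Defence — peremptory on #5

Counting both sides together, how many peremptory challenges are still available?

3

Crown allotment: 4 base + 1 × 1 alternate = 5. Defence allotment: 4 base + 1 × 1 alternate = 5.
Crown peremptories used: #9, #15, #14, #16 — 4 (for-cause on #7, #5 don't count).
Defence peremptories used: #8, #10, #5 — 3 (the for-cause on #3 doesn't count).
Remaining: (5 − 4) + (5 − 3) = 3.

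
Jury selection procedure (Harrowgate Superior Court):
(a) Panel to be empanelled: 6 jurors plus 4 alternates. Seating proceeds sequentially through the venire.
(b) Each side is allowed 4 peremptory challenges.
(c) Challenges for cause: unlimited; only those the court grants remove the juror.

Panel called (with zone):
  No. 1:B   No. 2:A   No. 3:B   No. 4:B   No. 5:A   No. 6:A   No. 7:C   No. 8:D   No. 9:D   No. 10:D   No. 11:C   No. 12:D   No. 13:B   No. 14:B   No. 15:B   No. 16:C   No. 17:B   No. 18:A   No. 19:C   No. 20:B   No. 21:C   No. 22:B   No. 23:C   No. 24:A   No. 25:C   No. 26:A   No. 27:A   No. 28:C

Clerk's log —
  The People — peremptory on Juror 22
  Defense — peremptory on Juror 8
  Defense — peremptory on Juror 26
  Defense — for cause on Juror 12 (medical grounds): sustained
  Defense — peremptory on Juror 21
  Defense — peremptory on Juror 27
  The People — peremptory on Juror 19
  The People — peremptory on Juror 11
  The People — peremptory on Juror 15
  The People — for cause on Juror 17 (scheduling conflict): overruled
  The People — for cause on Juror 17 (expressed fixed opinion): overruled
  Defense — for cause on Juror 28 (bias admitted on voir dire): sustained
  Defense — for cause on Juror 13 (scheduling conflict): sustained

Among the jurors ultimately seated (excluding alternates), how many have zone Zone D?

0

Removed: #8, #11, #12, #13, #15, #19, #21, #22, #26, #27, #28.
Seated jurors 1–6: #1, #2, #3, #4, #5, #6 (alternates #7, #9, #10, #14 not counted).
None of those are in Zone D → 0.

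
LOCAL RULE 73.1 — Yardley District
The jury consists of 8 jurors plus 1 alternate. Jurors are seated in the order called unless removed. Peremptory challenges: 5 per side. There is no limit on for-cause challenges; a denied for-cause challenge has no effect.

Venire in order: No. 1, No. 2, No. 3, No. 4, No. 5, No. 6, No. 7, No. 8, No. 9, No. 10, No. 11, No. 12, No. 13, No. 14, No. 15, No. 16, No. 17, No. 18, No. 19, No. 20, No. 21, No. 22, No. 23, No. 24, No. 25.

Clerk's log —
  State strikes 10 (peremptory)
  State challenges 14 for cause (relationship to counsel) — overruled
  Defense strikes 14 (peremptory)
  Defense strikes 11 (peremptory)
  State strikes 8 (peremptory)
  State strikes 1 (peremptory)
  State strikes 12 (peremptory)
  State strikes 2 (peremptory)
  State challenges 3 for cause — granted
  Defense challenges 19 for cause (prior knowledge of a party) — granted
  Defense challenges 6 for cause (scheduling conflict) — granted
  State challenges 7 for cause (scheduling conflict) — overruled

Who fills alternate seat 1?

18

Removed: #1, #2, #3, #6, #8, #10, #11, #12, #14, #19. (#7 stays — for-cause denied.)
Seating in order: seats 1–8 → #4, #5, #7, #9, #13, #15, #16, #17; alternates → #18.
So alternate 1 is #18.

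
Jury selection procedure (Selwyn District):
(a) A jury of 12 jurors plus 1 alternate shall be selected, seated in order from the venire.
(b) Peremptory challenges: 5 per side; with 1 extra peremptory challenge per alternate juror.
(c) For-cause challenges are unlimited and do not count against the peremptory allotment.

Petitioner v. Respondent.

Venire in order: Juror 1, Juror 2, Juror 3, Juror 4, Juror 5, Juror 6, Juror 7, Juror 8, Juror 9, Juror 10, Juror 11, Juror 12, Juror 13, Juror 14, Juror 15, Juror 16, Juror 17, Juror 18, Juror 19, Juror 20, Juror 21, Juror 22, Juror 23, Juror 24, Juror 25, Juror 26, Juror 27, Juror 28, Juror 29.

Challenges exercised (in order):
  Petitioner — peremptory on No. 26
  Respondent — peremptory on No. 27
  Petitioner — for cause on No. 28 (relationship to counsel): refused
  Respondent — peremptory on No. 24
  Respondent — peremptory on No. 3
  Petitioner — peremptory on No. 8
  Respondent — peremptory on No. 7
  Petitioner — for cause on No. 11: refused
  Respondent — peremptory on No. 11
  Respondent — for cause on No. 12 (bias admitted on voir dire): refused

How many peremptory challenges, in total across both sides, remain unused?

5

Petitioner allotment: 5 base + 1 × 1 alternate = 6. Respondent allotment: 5 base + 1 × 1 alternate = 6.
Petitioner peremptories used: #26, #8 — 2 (for-cause on #28, #11 don't count).
Respondent peremptories used: #27, #24, #3, #7, #11 — 5 (the for-cause on #12 doesn't count).
Remaining: (6 − 2) + (6 − 5) = 5.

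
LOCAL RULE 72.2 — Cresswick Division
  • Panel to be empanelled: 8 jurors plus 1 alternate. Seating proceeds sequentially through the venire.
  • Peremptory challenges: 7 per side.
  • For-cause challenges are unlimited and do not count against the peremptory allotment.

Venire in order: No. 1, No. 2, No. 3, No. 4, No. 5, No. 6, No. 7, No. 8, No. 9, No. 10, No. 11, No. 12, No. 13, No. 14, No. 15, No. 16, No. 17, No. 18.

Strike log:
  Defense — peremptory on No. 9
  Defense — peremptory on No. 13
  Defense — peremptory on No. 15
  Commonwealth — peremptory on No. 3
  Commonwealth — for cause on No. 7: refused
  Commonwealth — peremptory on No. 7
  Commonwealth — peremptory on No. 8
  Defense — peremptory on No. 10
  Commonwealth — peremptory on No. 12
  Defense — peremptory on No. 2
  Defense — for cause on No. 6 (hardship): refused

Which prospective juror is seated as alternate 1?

18

Removed: #2, #3, #7, #8, #9, #10, #12, #13, #15. (#6 stays — for-cause denied.)
Seating in order: seats 1–8 → #1, #4, #5, #6, #11, #14, #16, #17; alternates → #18.
So alternate 1 is #18.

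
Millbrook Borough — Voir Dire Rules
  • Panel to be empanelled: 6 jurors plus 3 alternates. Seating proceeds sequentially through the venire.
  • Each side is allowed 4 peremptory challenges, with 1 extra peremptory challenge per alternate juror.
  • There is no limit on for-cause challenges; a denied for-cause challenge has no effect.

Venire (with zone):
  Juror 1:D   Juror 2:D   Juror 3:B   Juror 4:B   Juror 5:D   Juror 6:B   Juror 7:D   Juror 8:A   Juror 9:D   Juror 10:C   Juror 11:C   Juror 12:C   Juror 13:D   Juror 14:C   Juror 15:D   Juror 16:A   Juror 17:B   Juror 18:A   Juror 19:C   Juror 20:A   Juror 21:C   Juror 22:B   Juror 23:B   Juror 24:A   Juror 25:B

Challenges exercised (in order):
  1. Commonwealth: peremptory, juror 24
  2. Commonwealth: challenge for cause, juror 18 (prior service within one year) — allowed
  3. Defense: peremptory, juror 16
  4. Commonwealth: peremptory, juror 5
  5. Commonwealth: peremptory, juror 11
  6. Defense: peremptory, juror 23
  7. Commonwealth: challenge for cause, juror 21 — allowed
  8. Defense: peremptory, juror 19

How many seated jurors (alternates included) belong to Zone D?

Removed: #5, #11, #16, #18, #19, #21, #23, #24.
Seated (9 incl. alternates): #1, #2, #3, #4, #6, #7, #8, #9, #10.
Of those, in Zone D: #1, #2, #7, #9 → 4.

4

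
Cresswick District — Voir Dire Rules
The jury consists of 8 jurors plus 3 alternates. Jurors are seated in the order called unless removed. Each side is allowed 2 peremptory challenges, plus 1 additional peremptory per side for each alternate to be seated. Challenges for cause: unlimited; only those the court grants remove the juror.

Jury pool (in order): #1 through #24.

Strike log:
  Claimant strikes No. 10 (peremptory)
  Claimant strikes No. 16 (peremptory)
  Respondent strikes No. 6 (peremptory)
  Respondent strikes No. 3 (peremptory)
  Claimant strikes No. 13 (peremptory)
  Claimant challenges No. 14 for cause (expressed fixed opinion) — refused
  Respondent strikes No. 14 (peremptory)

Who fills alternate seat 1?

Removed: #3, #6, #10, #13, #14, #16.
Seating in order: seats 1–8 → #1, #2, #4, #5, #7, #8, #9, #11; alternates → #12, #15, #17.
So alternate 1 is #12.

12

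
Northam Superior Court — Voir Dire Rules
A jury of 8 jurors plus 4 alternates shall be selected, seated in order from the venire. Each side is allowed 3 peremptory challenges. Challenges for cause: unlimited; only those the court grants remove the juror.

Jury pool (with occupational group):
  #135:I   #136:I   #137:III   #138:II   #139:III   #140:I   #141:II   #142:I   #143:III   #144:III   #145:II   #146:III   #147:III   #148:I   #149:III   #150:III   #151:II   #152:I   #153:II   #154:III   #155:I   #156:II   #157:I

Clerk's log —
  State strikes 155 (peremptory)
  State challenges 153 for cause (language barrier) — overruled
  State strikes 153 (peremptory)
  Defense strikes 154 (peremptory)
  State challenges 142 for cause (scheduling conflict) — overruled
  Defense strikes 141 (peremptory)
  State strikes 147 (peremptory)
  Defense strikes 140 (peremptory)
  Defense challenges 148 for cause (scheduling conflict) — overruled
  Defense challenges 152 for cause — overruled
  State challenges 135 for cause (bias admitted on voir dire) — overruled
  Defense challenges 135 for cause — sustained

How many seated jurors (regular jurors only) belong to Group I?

2

Removed: #135, #140, #141, #147, #153, #154, #155.
Seated jurors 1–8: #136, #137, #138, #139, #142, #143, #144, #145 (alternates #146, #148, #149, #150 not counted).
Of those, in Group I: #136, #142 → 2.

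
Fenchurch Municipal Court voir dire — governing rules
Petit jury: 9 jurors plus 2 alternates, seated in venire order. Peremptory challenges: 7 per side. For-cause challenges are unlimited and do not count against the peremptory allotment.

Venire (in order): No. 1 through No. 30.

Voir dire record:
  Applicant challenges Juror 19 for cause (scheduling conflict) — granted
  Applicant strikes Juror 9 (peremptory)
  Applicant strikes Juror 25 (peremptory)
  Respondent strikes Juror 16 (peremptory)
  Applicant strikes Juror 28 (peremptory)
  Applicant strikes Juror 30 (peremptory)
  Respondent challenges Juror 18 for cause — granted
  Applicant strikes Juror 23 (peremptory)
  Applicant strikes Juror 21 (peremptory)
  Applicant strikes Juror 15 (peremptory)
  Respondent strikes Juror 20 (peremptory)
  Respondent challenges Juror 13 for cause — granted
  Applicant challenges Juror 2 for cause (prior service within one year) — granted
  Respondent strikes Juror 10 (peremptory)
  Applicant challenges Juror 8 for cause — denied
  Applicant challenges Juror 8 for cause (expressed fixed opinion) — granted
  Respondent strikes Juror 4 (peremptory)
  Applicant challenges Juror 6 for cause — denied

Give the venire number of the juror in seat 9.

17

Removed: #2, #4, #8, #9, #10, #13, #15, #16, #18, #19, #20, #21, #23, #25, #28, #30. (#6 stays — for-cause denied.)
Seating in order: seats 1–9 → #1, #3, #5, #6, #7, #11, #12, #14, #17; alternates → #22, #24.
So seat 9 is #17.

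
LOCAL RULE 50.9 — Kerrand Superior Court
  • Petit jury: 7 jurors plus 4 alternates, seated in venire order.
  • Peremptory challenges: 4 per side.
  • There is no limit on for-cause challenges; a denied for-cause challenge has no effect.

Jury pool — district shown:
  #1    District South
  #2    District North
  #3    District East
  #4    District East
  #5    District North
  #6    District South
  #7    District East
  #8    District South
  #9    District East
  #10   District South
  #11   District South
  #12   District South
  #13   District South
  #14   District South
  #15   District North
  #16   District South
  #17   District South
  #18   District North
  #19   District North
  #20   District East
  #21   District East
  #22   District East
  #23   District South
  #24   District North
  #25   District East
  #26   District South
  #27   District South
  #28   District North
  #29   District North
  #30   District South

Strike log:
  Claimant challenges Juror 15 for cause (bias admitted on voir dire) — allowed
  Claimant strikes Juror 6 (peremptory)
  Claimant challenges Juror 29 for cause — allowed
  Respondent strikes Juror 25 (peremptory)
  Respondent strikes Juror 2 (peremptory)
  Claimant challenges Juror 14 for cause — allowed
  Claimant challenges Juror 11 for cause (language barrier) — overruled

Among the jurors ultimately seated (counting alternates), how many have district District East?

Removed: #2, #6, #14, #15, #25, #29.
Seated (11 incl. alternates): #1, #3, #4, #5, #7, #8, #9, #10, #11, #12, #13.
Of those, in District East: #3, #4, #7, #9 → 4.

4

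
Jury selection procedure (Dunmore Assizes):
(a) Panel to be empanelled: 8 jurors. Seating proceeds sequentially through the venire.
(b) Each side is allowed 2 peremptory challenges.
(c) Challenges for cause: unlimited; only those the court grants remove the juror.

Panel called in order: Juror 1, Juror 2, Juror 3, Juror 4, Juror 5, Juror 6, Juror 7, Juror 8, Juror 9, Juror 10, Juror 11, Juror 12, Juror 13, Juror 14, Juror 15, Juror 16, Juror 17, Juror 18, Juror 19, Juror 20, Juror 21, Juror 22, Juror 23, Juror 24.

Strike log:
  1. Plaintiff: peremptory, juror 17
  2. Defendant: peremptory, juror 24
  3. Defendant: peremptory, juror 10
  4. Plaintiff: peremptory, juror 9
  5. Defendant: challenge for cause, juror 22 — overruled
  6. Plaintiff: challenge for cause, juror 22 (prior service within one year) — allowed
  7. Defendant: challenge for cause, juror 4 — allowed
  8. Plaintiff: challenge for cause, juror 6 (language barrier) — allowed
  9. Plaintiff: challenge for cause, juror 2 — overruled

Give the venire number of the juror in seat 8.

12

Removed: #4, #6, #9, #10, #17, #22, #24. (#2 stays — for-cause denied.)
Seating in order: seats 1–8 → #1, #2, #3, #5, #7, #8, #11, #12.
So seat 8 is #12.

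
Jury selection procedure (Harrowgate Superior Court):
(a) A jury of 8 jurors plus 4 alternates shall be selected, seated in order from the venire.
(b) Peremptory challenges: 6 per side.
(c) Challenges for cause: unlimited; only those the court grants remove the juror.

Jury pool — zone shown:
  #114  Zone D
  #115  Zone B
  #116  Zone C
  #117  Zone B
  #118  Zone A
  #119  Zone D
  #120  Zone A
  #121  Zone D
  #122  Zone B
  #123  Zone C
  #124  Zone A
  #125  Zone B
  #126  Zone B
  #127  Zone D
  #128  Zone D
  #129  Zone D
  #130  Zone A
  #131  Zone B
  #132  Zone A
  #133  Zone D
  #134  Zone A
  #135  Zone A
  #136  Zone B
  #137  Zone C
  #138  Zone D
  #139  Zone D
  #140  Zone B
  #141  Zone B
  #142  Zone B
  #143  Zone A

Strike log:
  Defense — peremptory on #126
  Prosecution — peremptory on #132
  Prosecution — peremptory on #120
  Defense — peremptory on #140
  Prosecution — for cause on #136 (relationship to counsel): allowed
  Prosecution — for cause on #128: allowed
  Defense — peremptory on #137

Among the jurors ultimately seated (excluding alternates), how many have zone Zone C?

Removed: #120, #126, #128, #132, #136, #137, #140.
Seated jurors 1–8: #114, #115, #116, #117, #118, #119, #121, #122 (alternates #123, #124, #125, #127 not counted).
Of those, in Zone C: #116 → 1.

1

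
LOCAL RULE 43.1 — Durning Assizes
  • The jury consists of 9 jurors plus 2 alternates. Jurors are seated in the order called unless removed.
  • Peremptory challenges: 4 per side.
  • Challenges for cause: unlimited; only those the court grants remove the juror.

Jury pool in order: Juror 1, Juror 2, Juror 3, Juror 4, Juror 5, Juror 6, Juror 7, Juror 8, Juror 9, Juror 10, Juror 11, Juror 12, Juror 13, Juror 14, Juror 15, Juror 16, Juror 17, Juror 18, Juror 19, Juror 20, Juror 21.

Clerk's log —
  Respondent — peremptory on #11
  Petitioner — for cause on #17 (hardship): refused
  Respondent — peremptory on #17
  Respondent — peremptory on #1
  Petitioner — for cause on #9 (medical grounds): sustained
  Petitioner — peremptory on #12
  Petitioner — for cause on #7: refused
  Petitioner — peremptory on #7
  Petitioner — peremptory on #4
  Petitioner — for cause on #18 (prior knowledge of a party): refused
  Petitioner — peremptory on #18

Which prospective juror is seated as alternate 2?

19

Removed: #1, #4, #7, #9, #11, #12, #17, #18.
Seating in order: seats 1–9 → #2, #3, #5, #6, #8, #10, #13, #14, #15; alternates → #16, #19.
So alternate 2 is #19.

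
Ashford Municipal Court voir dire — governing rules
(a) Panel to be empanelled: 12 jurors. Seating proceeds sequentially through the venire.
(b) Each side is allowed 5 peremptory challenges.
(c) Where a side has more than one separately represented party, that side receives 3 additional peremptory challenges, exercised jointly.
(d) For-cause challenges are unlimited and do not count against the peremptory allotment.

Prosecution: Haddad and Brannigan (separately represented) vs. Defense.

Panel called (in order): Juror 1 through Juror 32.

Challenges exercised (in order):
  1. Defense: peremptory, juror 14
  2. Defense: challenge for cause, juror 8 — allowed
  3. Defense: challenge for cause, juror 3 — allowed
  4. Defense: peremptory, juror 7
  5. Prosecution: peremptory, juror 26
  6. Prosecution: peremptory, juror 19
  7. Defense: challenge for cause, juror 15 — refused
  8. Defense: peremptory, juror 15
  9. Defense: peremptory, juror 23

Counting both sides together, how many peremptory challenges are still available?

7

Prosecution allotment: 5 base + 3 multi-party = 8. Defense allotment: 5.
Prosecution peremptories used: #26, #19 — 2.
Defense peremptories used: #14, #7, #15, #23 — 4 (for-cause on #8, #3, #15 don't count).
Remaining: (8 − 2) + (5 − 4) = 7.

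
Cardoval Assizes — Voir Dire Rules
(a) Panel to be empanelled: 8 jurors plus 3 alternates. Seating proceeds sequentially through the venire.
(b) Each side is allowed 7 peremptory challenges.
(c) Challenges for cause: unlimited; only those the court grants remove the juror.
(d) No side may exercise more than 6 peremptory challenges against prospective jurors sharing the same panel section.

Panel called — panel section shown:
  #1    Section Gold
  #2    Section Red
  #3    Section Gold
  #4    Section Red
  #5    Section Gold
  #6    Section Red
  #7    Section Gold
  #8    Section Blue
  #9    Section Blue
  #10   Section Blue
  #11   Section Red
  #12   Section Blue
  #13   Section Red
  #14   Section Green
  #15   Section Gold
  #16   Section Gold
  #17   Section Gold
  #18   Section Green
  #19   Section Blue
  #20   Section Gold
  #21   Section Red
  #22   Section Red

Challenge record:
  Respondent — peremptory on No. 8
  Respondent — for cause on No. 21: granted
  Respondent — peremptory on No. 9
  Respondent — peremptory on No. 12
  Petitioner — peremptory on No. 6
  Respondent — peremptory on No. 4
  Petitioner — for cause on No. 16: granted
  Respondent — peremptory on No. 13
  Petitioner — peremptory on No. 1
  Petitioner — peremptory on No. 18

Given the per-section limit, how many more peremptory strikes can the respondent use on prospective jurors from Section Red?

2

Respondent peremptories so far: #8, #9, #12, #4, #13 — 5 of 7 used, 2 left overall.
Against Section Red: #4, #13 — 2 used; per-section cap 6 leaves 4.
Binding limit: min(2, 4) = 2.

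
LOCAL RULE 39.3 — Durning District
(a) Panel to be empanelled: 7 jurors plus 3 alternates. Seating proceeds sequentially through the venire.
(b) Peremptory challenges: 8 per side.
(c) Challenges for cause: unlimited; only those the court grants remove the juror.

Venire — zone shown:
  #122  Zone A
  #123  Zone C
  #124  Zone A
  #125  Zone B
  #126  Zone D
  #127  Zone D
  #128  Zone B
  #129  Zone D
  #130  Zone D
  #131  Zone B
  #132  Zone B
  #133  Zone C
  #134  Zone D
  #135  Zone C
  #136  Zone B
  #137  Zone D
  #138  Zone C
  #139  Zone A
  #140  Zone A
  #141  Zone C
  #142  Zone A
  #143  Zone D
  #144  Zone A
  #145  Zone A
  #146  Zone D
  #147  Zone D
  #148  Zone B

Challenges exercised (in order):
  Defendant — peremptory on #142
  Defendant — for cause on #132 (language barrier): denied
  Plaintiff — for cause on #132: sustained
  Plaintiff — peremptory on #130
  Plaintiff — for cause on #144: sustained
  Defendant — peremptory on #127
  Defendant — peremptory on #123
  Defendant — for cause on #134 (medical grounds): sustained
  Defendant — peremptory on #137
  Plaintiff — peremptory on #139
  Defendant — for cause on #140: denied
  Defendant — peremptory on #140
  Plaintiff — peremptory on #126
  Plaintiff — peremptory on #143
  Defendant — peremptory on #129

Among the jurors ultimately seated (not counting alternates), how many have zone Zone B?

Removed: #123, #126, #127, #129, #130, #132, #134, #137, #139, #140, #142, #143, #144.
Seated jurors 1–7: #122, #124, #125, #128, #131, #133, #135 (alternates #136, #138, #141 not counted).
Of those, in Zone B: #125, #128, #131 → 3.

3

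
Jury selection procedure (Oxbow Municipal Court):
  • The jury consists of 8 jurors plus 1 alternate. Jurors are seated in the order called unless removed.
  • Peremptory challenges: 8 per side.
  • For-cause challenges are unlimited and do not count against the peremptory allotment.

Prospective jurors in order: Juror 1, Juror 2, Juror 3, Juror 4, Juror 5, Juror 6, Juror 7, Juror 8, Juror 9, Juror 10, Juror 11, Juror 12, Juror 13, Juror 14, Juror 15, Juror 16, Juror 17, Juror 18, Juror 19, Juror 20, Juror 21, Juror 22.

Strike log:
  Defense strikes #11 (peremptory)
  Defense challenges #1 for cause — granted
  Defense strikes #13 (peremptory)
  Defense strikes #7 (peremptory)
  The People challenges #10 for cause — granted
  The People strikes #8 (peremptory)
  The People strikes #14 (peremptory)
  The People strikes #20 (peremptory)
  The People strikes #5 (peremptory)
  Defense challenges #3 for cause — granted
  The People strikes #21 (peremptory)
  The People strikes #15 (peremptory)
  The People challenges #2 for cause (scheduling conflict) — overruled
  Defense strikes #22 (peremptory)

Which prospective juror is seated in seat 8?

Removed: #1, #3, #5, #7, #8, #10, #11, #13, #14, #15, #20, #21, #22. (#2 stays — for-cause denied.)
Filling seats in venire order through position 8: #2, #4, #6, #9, #12, #16, #17, #18.
So seat 8 is #18.

18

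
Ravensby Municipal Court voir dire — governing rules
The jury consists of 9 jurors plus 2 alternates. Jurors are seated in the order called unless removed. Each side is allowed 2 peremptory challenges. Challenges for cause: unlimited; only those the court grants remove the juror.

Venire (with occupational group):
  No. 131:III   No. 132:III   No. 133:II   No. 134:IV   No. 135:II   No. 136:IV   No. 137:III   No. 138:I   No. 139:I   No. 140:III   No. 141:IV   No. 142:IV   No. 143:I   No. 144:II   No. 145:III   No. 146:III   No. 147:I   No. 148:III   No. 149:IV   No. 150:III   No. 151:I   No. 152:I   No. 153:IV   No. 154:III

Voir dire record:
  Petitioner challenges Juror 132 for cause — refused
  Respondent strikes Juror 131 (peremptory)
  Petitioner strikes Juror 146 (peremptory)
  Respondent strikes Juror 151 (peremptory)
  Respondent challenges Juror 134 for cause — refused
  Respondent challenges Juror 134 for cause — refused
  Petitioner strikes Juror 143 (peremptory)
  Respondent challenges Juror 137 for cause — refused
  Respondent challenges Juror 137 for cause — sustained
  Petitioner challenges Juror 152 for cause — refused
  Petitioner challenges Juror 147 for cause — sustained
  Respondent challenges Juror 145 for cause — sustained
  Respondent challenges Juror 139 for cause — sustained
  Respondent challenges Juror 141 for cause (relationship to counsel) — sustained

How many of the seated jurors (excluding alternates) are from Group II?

3

Removed: #131, #137, #139, #141, #143, #145, #146, #147, #151.
Seated jurors 1–9: #132, #133, #134, #135, #136, #138, #140, #142, #144 (alternates #148, #149 not counted).
Of those, in Group II: #133, #135, #144 → 3.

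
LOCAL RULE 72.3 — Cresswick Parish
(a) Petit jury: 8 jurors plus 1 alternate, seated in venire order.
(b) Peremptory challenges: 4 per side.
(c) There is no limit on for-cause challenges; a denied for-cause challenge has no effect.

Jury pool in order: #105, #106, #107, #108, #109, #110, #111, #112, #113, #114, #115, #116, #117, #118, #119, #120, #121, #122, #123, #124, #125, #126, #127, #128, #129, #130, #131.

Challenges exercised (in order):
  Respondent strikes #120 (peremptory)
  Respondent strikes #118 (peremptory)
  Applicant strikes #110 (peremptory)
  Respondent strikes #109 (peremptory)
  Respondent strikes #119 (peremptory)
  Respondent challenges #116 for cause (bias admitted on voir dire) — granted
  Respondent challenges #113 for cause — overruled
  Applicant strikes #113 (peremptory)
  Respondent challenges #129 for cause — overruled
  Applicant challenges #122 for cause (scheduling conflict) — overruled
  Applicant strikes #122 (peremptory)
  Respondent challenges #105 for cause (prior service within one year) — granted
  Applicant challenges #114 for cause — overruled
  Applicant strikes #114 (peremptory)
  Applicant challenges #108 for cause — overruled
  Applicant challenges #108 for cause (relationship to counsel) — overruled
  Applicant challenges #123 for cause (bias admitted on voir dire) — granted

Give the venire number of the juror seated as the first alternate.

124

Removed: #105, #109, #110, #113, #114, #116, #118, #119, #120, #122, #123. (#108, #129 stay — for-cause denied.)
Seating in order: seats 1–8 → #106, #107, #108, #111, #112, #115, #117, #121; alternates → #124.
So alternate 1 is #124.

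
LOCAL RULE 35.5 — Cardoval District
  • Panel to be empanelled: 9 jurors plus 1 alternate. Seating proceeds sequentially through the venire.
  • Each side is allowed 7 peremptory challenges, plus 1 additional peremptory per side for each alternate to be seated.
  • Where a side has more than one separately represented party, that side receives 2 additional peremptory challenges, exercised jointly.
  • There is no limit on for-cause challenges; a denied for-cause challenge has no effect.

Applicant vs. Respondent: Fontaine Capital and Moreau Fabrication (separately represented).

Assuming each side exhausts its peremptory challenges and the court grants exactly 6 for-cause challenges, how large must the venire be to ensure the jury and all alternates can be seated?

34

Seats to fill: 9 + 1 alternates = 10.
Peremptories — Applicant: 7 + 1×1 = 8; Respondent: 7 + 1×1 + 2 = 10; total 18.
For-cause removals: 6.
Minimum venire: 10 + 18 + 6 = 34.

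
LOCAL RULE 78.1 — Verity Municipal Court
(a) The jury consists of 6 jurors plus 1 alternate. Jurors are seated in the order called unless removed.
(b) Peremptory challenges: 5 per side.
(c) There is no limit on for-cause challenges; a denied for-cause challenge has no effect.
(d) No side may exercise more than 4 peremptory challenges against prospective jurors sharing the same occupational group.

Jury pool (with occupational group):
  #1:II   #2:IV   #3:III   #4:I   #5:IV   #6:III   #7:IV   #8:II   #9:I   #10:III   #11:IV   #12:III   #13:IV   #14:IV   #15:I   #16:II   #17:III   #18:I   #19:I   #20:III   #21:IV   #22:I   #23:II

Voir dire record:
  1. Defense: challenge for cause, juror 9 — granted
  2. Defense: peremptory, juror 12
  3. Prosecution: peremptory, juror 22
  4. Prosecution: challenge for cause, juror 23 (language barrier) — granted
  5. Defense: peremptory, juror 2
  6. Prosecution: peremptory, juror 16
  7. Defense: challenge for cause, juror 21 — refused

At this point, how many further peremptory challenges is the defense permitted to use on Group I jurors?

3

Defense peremptories so far: #12, #2 — 2 of 5 used, 3 left overall.
Against Group I: none yet — per-group cap 4 leaves 4.
Binding limit: min(3, 4) = 3.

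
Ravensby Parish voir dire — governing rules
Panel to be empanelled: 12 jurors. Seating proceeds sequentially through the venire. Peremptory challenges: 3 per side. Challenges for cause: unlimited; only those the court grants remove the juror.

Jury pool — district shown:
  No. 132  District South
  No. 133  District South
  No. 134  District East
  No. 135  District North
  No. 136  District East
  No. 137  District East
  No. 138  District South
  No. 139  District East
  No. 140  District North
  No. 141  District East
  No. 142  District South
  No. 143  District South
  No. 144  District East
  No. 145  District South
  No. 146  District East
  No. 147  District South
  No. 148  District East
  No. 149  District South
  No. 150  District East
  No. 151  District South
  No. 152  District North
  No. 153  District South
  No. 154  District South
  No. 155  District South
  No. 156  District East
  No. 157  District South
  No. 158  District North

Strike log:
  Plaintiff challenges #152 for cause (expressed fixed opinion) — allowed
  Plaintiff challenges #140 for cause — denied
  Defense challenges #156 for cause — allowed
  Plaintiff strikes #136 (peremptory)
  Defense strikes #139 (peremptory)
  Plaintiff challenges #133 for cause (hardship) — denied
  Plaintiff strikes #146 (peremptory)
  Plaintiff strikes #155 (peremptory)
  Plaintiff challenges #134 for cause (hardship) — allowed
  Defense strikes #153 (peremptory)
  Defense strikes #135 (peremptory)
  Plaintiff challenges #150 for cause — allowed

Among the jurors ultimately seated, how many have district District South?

Removed: #134, #135, #136, #139, #146, #150, #152, #153, #155, #156.
Seated jurors 1–12: #132, #133, #137, #138, #140, #141, #142, #143, #144, #145, #147, #148.
Of those, in District South: #132, #133, #138, #142, #143, #145, #147 → 7.

7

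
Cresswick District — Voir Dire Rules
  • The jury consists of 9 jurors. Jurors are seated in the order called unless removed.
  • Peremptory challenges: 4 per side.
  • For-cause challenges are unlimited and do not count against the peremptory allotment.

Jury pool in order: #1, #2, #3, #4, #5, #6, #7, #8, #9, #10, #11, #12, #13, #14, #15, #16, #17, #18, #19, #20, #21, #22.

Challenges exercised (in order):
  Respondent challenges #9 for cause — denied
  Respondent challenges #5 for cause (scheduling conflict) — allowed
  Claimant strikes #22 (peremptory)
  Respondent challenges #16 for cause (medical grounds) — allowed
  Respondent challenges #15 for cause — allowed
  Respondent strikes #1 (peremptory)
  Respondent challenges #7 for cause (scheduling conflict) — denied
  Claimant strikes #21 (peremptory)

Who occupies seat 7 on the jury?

9

Removed: #1, #5, #15, #16, #21, #22. (#7, #9 stay — for-cause denied.)
Seating in order: seats 1–9 → #2, #3, #4, #6, #7, #8, #9, #10, #11.
So seat 7 is #9.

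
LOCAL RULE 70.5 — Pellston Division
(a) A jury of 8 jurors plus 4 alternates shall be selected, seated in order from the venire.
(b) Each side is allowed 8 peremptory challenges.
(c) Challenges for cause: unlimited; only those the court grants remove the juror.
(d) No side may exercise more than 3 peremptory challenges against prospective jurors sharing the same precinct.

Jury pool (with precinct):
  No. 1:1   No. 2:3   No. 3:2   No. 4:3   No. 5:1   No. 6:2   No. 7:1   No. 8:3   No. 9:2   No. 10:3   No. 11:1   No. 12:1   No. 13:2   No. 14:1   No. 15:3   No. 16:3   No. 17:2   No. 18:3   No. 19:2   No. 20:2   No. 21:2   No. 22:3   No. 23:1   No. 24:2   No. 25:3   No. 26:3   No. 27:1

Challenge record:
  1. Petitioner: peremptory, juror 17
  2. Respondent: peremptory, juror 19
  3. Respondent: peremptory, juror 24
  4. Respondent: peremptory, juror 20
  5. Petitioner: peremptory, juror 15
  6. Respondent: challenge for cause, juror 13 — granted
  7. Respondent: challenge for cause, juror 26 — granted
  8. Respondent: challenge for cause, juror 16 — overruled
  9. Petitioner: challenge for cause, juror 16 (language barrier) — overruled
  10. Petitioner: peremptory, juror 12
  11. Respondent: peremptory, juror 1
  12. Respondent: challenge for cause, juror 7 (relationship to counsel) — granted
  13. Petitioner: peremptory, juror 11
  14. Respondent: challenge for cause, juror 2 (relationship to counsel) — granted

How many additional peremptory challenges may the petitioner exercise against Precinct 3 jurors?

2

Petitioner peremptories so far: #17, #15, #12, #11 — 4 of 8 used, 4 left overall.
Against Precinct 3: #15 — 1 used; per-precinct cap 3 leaves 2.
Binding limit: min(4, 2) = 2.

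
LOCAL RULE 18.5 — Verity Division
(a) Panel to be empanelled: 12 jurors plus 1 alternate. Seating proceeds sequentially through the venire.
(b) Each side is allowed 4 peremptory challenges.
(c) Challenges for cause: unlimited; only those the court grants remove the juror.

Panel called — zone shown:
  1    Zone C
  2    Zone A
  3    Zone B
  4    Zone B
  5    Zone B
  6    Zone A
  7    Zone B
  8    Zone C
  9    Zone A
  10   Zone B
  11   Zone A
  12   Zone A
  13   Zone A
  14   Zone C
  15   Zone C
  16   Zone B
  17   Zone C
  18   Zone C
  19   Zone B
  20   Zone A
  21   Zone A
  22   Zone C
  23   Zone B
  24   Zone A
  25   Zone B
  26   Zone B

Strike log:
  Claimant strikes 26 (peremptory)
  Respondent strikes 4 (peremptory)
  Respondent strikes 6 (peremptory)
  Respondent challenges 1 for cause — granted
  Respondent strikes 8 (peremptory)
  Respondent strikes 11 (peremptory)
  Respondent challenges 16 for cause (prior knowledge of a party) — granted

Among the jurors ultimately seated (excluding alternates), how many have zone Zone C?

Removed: #1, #4, #6, #8, #11, #16, #26.
Seated jurors 1–12: #2, #3, #5, #7, #9, #10, #12, #13, #14, #15, #17, #18 (alternates #19 not counted).
Of those, in Zone C: #14, #15, #17, #18 → 4.

4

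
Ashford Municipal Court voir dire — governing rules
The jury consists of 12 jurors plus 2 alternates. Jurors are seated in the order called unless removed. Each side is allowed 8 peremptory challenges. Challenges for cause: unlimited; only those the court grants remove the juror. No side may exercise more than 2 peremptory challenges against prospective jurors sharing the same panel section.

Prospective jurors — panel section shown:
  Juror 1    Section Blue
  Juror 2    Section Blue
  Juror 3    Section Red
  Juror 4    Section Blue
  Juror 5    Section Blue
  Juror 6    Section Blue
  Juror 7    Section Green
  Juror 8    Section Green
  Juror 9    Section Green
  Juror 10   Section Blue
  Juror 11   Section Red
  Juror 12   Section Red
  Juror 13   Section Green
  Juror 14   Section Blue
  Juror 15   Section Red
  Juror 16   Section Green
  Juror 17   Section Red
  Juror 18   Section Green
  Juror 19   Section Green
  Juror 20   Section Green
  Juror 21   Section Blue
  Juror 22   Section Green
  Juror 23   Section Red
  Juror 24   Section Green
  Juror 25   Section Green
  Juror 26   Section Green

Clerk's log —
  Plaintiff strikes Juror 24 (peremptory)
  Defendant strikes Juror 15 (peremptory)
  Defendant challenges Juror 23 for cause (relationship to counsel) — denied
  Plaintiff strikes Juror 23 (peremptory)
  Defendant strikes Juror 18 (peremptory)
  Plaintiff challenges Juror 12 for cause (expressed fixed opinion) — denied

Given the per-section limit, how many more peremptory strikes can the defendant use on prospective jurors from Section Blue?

2

Defendant peremptories so far: #15, #18 — 2 of 8 used, 6 left overall.
Against Section Blue: none yet — per-section cap 2 leaves 2.
Binding limit: min(6, 2) = 2.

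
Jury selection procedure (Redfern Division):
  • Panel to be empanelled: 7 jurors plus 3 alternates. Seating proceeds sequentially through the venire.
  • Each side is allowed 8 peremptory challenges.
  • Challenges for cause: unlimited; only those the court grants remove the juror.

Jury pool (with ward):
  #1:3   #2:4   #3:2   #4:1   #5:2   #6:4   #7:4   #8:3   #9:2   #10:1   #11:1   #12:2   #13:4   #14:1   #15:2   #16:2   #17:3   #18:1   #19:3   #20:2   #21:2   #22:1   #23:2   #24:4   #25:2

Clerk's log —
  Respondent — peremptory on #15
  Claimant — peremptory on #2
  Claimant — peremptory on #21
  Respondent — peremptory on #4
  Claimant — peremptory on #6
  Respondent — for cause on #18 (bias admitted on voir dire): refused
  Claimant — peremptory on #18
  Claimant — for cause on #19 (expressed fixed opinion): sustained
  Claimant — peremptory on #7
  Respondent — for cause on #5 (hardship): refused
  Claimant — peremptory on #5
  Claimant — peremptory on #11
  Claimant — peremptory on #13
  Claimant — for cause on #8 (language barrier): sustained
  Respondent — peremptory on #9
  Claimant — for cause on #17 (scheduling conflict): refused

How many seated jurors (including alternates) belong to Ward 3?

2

Removed: #2, #4, #5, #6, #7, #8, #9, #11, #13, #15, #18, #19, #21.
Seated (10 incl. alternates): #1, #3, #10, #12, #14, #16, #17, #20, #22, #23.
Of those, in Ward 3: #1, #17 → 2.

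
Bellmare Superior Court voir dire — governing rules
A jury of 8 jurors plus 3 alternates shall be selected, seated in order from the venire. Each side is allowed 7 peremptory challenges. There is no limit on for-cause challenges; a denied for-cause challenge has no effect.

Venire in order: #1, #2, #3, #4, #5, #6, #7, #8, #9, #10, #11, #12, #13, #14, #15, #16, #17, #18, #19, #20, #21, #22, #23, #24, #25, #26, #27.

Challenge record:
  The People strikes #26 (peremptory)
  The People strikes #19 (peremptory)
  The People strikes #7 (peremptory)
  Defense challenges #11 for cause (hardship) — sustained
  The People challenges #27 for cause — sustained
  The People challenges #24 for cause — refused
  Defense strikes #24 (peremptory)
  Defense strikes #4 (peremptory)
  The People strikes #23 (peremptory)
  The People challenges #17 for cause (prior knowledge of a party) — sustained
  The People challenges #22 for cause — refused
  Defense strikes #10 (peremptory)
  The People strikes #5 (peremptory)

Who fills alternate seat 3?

Removed: #4, #5, #7, #10, #11, #17, #19, #23, #24, #26, #27. (#22 stays — for-cause denied.)
Seating in order: seats 1–8 → #1, #2, #3, #6, #8, #9, #12, #13; alternates → #14, #15, #16.
So alternate 3 is #16.

16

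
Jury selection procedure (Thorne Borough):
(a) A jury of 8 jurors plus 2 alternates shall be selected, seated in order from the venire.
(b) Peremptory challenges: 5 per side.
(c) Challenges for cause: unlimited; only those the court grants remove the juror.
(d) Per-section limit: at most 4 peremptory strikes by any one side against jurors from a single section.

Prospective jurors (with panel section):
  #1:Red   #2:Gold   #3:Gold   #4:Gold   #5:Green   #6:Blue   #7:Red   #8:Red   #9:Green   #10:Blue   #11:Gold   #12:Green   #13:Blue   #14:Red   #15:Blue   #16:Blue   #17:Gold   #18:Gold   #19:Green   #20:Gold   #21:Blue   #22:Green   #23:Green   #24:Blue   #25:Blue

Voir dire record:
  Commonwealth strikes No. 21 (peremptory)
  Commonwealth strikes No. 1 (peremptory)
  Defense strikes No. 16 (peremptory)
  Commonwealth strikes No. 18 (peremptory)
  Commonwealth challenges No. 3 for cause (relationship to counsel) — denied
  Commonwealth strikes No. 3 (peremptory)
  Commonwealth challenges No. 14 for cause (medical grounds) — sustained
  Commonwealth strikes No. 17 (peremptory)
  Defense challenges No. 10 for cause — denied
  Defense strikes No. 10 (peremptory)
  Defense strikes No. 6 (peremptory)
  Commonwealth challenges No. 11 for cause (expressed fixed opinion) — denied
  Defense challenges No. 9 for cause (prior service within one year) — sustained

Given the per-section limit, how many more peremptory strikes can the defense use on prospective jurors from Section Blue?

1

Defense peremptories so far: #16, #10, #6 — 3 of 5 used, 2 left overall.
Against Section Blue: #16, #10, #6 — 3 used; per-section cap 4 leaves 1.
Binding limit: min(2, 1) = 1.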